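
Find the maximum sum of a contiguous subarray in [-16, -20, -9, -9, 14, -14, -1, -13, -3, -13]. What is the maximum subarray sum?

Using Kadane's algorithm on [-16, -20, -9, -9, 14, -14, -1, -13, -3, -13]:

Scanning through the array:
Position 1 (value -20): max_ending_here = -20, max_so_far = -16
Position 2 (value -9): max_ending_here = -9, max_so_far = -9
Position 3 (value -9): max_ending_here = -9, max_so_far = -9
Position 4 (value 14): max_ending_here = 14, max_so_far = 14
Position 5 (value -14): max_ending_here = 0, max_so_far = 14
Position 6 (value -1): max_ending_here = -1, max_so_far = 14
Position 7 (value -13): max_ending_here = -13, max_so_far = 14
Position 8 (value -3): max_ending_here = -3, max_so_far = 14
Position 9 (value -13): max_ending_here = -13, max_so_far = 14

Maximum subarray: [14]
Maximum sum: 14

The maximum subarray is [14] with sum 14. This subarray runs from index 4 to index 4.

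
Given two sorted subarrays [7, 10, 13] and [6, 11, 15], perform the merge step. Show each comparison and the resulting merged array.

Merging process:

Compare 7 vs 6: take 6 from right. Merged: [6]
Compare 7 vs 11: take 7 from left. Merged: [6, 7]
Compare 10 vs 11: take 10 from left. Merged: [6, 7, 10]
Compare 13 vs 11: take 11 from right. Merged: [6, 7, 10, 11]
Compare 13 vs 15: take 13 from left. Merged: [6, 7, 10, 11, 13]
Append remaining from right: [15]. Merged: [6, 7, 10, 11, 13, 15]

Final merged array: [6, 7, 10, 11, 13, 15]
Total comparisons: 5

The merged array is [6, 7, 10, 11, 13, 15], requiring 5 comparisons. The merge step runs in O(n) time where n is the total number of elements.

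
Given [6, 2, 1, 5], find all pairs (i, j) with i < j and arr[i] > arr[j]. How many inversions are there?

Finding inversions in [6, 2, 1, 5]:

(0, 1): arr[0]=6 > arr[1]=2
(0, 2): arr[0]=6 > arr[2]=1
(0, 3): arr[0]=6 > arr[3]=5
(1, 2): arr[1]=2 > arr[2]=1

Total inversions: 4

The array has 4 inversion(s): (0,1), (0,2), (0,3), (1,2). Each pair (i,j) satisfies i < j and arr[i] > arr[j].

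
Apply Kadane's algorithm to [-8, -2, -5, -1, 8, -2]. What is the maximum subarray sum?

Using Kadane's algorithm on [-8, -2, -5, -1, 8, -2]:

Scanning through the array:
Position 1 (value -2): max_ending_here = -2, max_so_far = -2
Position 2 (value -5): max_ending_here = -5, max_so_far = -2
Position 3 (value -1): max_ending_here = -1, max_so_far = -1
Position 4 (value 8): max_ending_here = 8, max_so_far = 8
Position 5 (value -2): max_ending_here = 6, max_so_far = 8

Maximum subarray: [8]
Maximum sum: 8

The maximum subarray is [8] with sum 8. This subarray runs from index 4 to index 4.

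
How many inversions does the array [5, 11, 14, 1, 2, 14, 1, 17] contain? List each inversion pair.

Finding inversions in [5, 11, 14, 1, 2, 14, 1, 17]:

(0, 3): arr[0]=5 > arr[3]=1
(0, 4): arr[0]=5 > arr[4]=2
(0, 6): arr[0]=5 > arr[6]=1
(1, 3): arr[1]=11 > arr[3]=1
(1, 4): arr[1]=11 > arr[4]=2
(1, 6): arr[1]=11 > arr[6]=1
(2, 3): arr[2]=14 > arr[3]=1
(2, 4): arr[2]=14 > arr[4]=2
(2, 6): arr[2]=14 > arr[6]=1
(4, 6): arr[4]=2 > arr[6]=1
(5, 6): arr[5]=14 > arr[6]=1

Total inversions: 11

The array has 11 inversion(s): (0,3), (0,4), (0,6), (1,3), (1,4), (1,6), (2,3), (2,4), (2,6), (4,6), (5,6). Each pair (i,j) satisfies i < j and arr[i] > arr[j].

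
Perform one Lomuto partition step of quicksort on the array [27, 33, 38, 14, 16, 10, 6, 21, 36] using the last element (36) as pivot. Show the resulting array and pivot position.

Lomuto partition with pivot = 36:

Initial array: [27, 33, 38, 14, 16, 10, 6, 21, 36]

arr[0]=27 <= 36: swap with position 0, array becomes [27, 33, 38, 14, 16, 10, 6, 21, 36]
arr[1]=33 <= 36: swap with position 1, array becomes [27, 33, 38, 14, 16, 10, 6, 21, 36]
arr[2]=38 > 36: no swap
arr[3]=14 <= 36: swap with position 2, array becomes [27, 33, 14, 38, 16, 10, 6, 21, 36]
arr[4]=16 <= 36: swap with position 3, array becomes [27, 33, 14, 16, 38, 10, 6, 21, 36]
arr[5]=10 <= 36: swap with position 4, array becomes [27, 33, 14, 16, 10, 38, 6, 21, 36]
arr[6]=6 <= 36: swap with position 5, array becomes [27, 33, 14, 16, 10, 6, 38, 21, 36]
arr[7]=21 <= 36: swap with position 6, array becomes [27, 33, 14, 16, 10, 6, 21, 38, 36]

Place pivot at position 7: [27, 33, 14, 16, 10, 6, 21, 36, 38]
Pivot position: 7

After partitioning with pivot 36, the array becomes [27, 33, 14, 16, 10, 6, 21, 36, 38]. The pivot is placed at index 7. All elements to the left of the pivot are <= 36, and all elements to the right are > 36.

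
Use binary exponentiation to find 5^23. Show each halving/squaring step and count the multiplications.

Computing 5^23 by squaring (build up from 5^1; each line after the first costs one multiplication):

5^1 = 5
5^2 = (5^1)^2 = 5^2 = 25
5^4 = (5^2)^2 = 25^2 = 625
5^5 = 5 * 5^4 = 5 * 625 = 3125
5^10 = (5^5)^2 = 3125^2 = 9765625
5^11 = 5 * 5^10 = 5 * 9765625 = 48828125
5^22 = (5^11)^2 = 48828125^2 = 2384185791015625
5^23 = 5 * 5^22 = 5 * 2384185791015625 = 11920928955078125

Result: 11920928955078125
Multiplications needed: 7 (7 lines after 5^1)

5^23 = 11920928955078125. Using exponentiation by squaring, this requires 7 multiplications. The key idea: if the exponent is even, square the half-power; if odd, multiply by the base once.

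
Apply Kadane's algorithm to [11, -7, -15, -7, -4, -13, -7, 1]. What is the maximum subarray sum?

Using Kadane's algorithm on [11, -7, -15, -7, -4, -13, -7, 1]:

Scanning through the array:
Position 1 (value -7): max_ending_here = 4, max_so_far = 11
Position 2 (value -15): max_ending_here = -11, max_so_far = 11
Position 3 (value -7): max_ending_here = -7, max_so_far = 11
Position 4 (value -4): max_ending_here = -4, max_so_far = 11
Position 5 (value -13): max_ending_here = -13, max_so_far = 11
Position 6 (value -7): max_ending_here = -7, max_so_far = 11
Position 7 (value 1): max_ending_here = 1, max_so_far = 11

Maximum subarray: [11]
Maximum sum: 11

The maximum subarray is [11] with sum 11. This subarray runs from index 0 to index 0.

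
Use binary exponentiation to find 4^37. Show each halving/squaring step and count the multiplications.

Computing 4^37 by squaring (build up from 4^1; each line after the first costs one multiplication):

4^1 = 4
4^2 = (4^1)^2 = 4^2 = 16
4^4 = (4^2)^2 = 16^2 = 256
4^8 = (4^4)^2 = 256^2 = 65536
4^9 = 4 * 4^8 = 4 * 65536 = 262144
4^18 = (4^9)^2 = 262144^2 = 68719476736
4^36 = (4^18)^2 = 68719476736^2 = 4722366482869645213696
4^37 = 4 * 4^36 = 4 * 4722366482869645213696 = 18889465931478580854784

Result: 18889465931478580854784
Multiplications needed: 7 (7 lines after 4^1)

4^37 = 18889465931478580854784. Using exponentiation by squaring, this requires 7 multiplications. The key idea: if the exponent is even, square the half-power; if odd, multiply by the base once.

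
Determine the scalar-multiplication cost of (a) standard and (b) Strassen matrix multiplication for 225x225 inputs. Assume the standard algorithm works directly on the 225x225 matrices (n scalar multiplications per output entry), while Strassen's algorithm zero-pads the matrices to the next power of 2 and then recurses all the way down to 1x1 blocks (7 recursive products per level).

Matrix multiplication for 225x225 matrices:

Strassen's algorithm requires power-of-2 dimensions. Pad 225x225 to 256x256 (next power of 2).

Standard algorithm: 225^3 = 11390625 multiplications
Strassen's algorithm: 7^(log2(256)) = 7^8 = 5764801 multiplications
Savings: 11390625 - 5764801 = 5625824 multiplications

Standard: 11390625 multiplications (225^3). Strassen: 5764801 multiplications (7^8, after padding to 256x256). Strassen reduces 8 recursive multiplications to 7 at each level.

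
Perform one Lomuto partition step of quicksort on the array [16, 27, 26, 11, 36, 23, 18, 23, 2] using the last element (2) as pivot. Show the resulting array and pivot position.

Lomuto partition with pivot = 2:

Initial array: [16, 27, 26, 11, 36, 23, 18, 23, 2]

arr[0]=16 > 2: no swap
arr[1]=27 > 2: no swap
arr[2]=26 > 2: no swap
arr[3]=11 > 2: no swap
arr[4]=36 > 2: no swap
arr[5]=23 > 2: no swap
arr[6]=18 > 2: no swap
arr[7]=23 > 2: no swap

Place pivot at position 0: [2, 27, 26, 11, 36, 23, 18, 23, 16]
Pivot position: 0

After partitioning with pivot 2, the array becomes [2, 27, 26, 11, 36, 23, 18, 23, 16]. The pivot is placed at index 0. All elements to the left of the pivot are <= 2, and all elements to the right are > 2.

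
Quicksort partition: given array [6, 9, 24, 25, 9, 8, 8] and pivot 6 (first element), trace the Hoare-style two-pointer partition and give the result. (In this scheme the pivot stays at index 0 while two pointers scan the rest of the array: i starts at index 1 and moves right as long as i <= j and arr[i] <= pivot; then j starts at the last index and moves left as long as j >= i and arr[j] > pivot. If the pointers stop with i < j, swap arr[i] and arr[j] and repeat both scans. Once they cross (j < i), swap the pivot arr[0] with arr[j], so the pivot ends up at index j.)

Hoare-style two-pointer partition with pivot = 6:

Initial array: [6, 9, 24, 25, 9, 8, 8]

Pointers start at i = 1, j = 6.
i ends at 1, j ends at 0: the pointers have crossed (j < i), so scanning stops.

j = 0, so swapping arr[0] with arr[j] leaves the pivot at position 0: [6, 9, 24, 25, 9, 8, 8]
Pivot position: 0

After partitioning with pivot 6, the array becomes [6, 9, 24, 25, 9, 8, 8]. The pivot is placed at index 0. All elements to the left of the pivot are <= 6, and all elements to the right are > 6.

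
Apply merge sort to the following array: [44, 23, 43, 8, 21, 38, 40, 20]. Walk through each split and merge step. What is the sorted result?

Merge sort trace:

Split: [44, 23, 43, 8, 21, 38, 40, 20] -> [44, 23, 43, 8] and [21, 38, 40, 20]
  Split: [44, 23, 43, 8] -> [44, 23] and [43, 8]
    Split: [44, 23] -> [44] and [23]
    Merge: [44] + [23] -> [23, 44]
    Split: [43, 8] -> [43] and [8]
    Merge: [43] + [8] -> [8, 43]
  Merge: [23, 44] + [8, 43] -> [8, 23, 43, 44]
  Split: [21, 38, 40, 20] -> [21, 38] and [40, 20]
    Split: [21, 38] -> [21] and [38]
    Merge: [21] + [38] -> [21, 38]
    Split: [40, 20] -> [40] and [20]
    Merge: [40] + [20] -> [20, 40]
  Merge: [21, 38] + [20, 40] -> [20, 21, 38, 40]
Merge: [8, 23, 43, 44] + [20, 21, 38, 40] -> [8, 20, 21, 23, 38, 40, 43, 44]

Final sorted array: [8, 20, 21, 23, 38, 40, 43, 44]

The merge sort proceeds by recursively splitting the array and merging sorted halves.
After all merges, the sorted array is [8, 20, 21, 23, 38, 40, 43, 44].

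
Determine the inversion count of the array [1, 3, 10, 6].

Finding inversions in [1, 3, 10, 6]:

(2, 3): arr[2]=10 > arr[3]=6

Total inversions: 1

The array has 1 inversion(s): (2,3). Each pair (i,j) satisfies i < j and arr[i] > arr[j].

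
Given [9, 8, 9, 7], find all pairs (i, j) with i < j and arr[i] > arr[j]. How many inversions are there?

Finding inversions in [9, 8, 9, 7]:

(0, 1): arr[0]=9 > arr[1]=8
(0, 3): arr[0]=9 > arr[3]=7
(1, 3): arr[1]=8 > arr[3]=7
(2, 3): arr[2]=9 > arr[3]=7

Total inversions: 4

The array has 4 inversion(s): (0,1), (0,3), (1,3), (2,3). Each pair (i,j) satisfies i < j and arr[i] > arr[j].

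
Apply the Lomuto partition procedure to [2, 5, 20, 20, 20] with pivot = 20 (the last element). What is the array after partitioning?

Lomuto partition with pivot = 20:

Initial array: [2, 5, 20, 20, 20]

arr[0]=2 <= 20: swap with position 0, array becomes [2, 5, 20, 20, 20]
arr[1]=5 <= 20: swap with position 1, array becomes [2, 5, 20, 20, 20]
arr[2]=20 <= 20: swap with position 2, array becomes [2, 5, 20, 20, 20]
arr[3]=20 <= 20: swap with position 3, array becomes [2, 5, 20, 20, 20]

Place pivot at position 4: [2, 5, 20, 20, 20]
Pivot position: 4

After partitioning with pivot 20, the array becomes [2, 5, 20, 20, 20]. The pivot is placed at index 4. All elements to the left of the pivot are <= 20, and all elements to the right are > 20.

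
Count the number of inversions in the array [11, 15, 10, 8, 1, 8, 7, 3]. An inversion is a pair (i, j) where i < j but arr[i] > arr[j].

Finding inversions in [11, 15, 10, 8, 1, 8, 7, 3]:

(0, 2): arr[0]=11 > arr[2]=10
(0, 3): arr[0]=11 > arr[3]=8
(0, 4): arr[0]=11 > arr[4]=1
(0, 5): arr[0]=11 > arr[5]=8
(0, 6): arr[0]=11 > arr[6]=7
(0, 7): arr[0]=11 > arr[7]=3
(1, 2): arr[1]=15 > arr[2]=10
(1, 3): arr[1]=15 > arr[3]=8
(1, 4): arr[1]=15 > arr[4]=1
(1, 5): arr[1]=15 > arr[5]=8
(1, 6): arr[1]=15 > arr[6]=7
(1, 7): arr[1]=15 > arr[7]=3
(2, 3): arr[2]=10 > arr[3]=8
(2, 4): arr[2]=10 > arr[4]=1
(2, 5): arr[2]=10 > arr[5]=8
(2, 6): arr[2]=10 > arr[6]=7
(2, 7): arr[2]=10 > arr[7]=3
(3, 4): arr[3]=8 > arr[4]=1
(3, 6): arr[3]=8 > arr[6]=7
(3, 7): arr[3]=8 > arr[7]=3
(5, 6): arr[5]=8 > arr[6]=7
(5, 7): arr[5]=8 > arr[7]=3
(6, 7): arr[6]=7 > arr[7]=3

Total inversions: 23

The array has 23 inversion(s): (0,2), (0,3), (0,4), (0,5), (0,6), (0,7), (1,2), (1,3), (1,4), (1,5), (1,6), (1,7), (2,3), (2,4), (2,5), (2,6), (2,7), (3,4), (3,6), (3,7), (5,6), (5,7), (6,7). Each pair (i,j) satisfies i < j and arr[i] > arr[j].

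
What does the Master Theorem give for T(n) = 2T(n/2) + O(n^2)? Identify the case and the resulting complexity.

Master Theorem for T(n) = 2T(n/2) + O(n^2):

a = 2, b = 2, c = 2
log_b(a) = log_2(2) = 1.0000

Case 3: c = 2 > log_2(2) = 1.0000
T(n) = O(n^2) = O(n^2)

For T(n) = 2T(n/2) + O(n^2): log_2(2) = 1.0000. This is Case 3 of the Master Theorem (c > log_b(a), work dominated by root), giving O(n^2).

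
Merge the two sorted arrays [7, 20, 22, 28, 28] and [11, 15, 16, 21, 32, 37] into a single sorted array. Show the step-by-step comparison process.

Merging process:

Compare 7 vs 11: take 7 from left. Merged: [7]
Compare 20 vs 11: take 11 from right. Merged: [7, 11]
Compare 20 vs 15: take 15 from right. Merged: [7, 11, 15]
Compare 20 vs 16: take 16 from right. Merged: [7, 11, 15, 16]
Compare 20 vs 21: take 20 from left. Merged: [7, 11, 15, 16, 20]
Compare 22 vs 21: take 21 from right. Merged: [7, 11, 15, 16, 20, 21]
Compare 22 vs 32: take 22 from left. Merged: [7, 11, 15, 16, 20, 21, 22]
Compare 28 vs 32: take 28 from left. Merged: [7, 11, 15, 16, 20, 21, 22, 28]
Compare 28 vs 32: take 28 from left. Merged: [7, 11, 15, 16, 20, 21, 22, 28, 28]
Append remaining from right: [32, 37]. Merged: [7, 11, 15, 16, 20, 21, 22, 28, 28, 32, 37]

Final merged array: [7, 11, 15, 16, 20, 21, 22, 28, 28, 32, 37]
Total comparisons: 9

The merged array is [7, 11, 15, 16, 20, 21, 22, 28, 28, 32, 37], requiring 9 comparisons. The merge step runs in O(n) time where n is the total number of elements.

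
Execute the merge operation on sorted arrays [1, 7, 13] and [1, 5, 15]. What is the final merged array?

Merging process:

Compare 1 vs 1: take 1 from left. Merged: [1]
Compare 7 vs 1: take 1 from right. Merged: [1, 1]
Compare 7 vs 5: take 5 from right. Merged: [1, 1, 5]
Compare 7 vs 15: take 7 from left. Merged: [1, 1, 5, 7]
Compare 13 vs 15: take 13 from left. Merged: [1, 1, 5, 7, 13]
Append remaining from right: [15]. Merged: [1, 1, 5, 7, 13, 15]

Final merged array: [1, 1, 5, 7, 13, 15]
Total comparisons: 5

The merged array is [1, 1, 5, 7, 13, 15], requiring 5 comparisons. The merge step runs in O(n) time where n is the total number of elements.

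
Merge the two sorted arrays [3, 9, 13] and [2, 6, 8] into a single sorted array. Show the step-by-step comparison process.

Merging process:

Compare 3 vs 2: take 2 from right. Merged: [2]
Compare 3 vs 6: take 3 from left. Merged: [2, 3]
Compare 9 vs 6: take 6 from right. Merged: [2, 3, 6]
Compare 9 vs 8: take 8 from right. Merged: [2, 3, 6, 8]
Append remaining from left: [9, 13]. Merged: [2, 3, 6, 8, 9, 13]

Final merged array: [2, 3, 6, 8, 9, 13]
Total comparisons: 4

The merged array is [2, 3, 6, 8, 9, 13], requiring 4 comparisons. The merge step runs in O(n) time where n is the total number of elements.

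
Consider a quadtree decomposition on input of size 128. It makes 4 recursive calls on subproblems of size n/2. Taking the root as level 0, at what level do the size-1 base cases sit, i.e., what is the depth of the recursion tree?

For divide and conquer with division factor 2:

Problem sizes at each level:
Level 0: 128
Level 1: 64
Level 2: 32
Level 3: 16
Level 4: 8
Level 5: 4
Level 6: 2
Level 7: 1

The root is level 0 and the size-1 base case is level 7 (the tree spans levels 0 through 7, i.e. 8 levels counting the root), so the depth is the number of divisions: log_2(128) = 7

The recursion tree depth is log_2(128) = 7. At each level, the problem size is divided by 2, so it takes 7 divisions to reduce to a base case of size 1. The algorithm makes 4 recursive calls at each level.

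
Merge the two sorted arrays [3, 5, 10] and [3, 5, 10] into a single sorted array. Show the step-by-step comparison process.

Merging process:

Compare 3 vs 3: take 3 from left. Merged: [3]
Compare 5 vs 3: take 3 from right. Merged: [3, 3]
Compare 5 vs 5: take 5 from left. Merged: [3, 3, 5]
Compare 10 vs 5: take 5 from right. Merged: [3, 3, 5, 5]
Compare 10 vs 10: take 10 from left. Merged: [3, 3, 5, 5, 10]
Append remaining from right: [10]. Merged: [3, 3, 5, 5, 10, 10]

Final merged array: [3, 3, 5, 5, 10, 10]
Total comparisons: 5

The merged array is [3, 3, 5, 5, 10, 10], requiring 5 comparisons. The merge step runs in O(n) time where n is the total number of elements.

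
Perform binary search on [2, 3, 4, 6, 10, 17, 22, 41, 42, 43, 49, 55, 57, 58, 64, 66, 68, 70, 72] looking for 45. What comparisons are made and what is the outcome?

Binary search for 45 in [2, 3, 4, 6, 10, 17, 22, 41, 42, 43, 49, 55, 57, 58, 64, 66, 68, 70, 72]:

lo=0, hi=18, mid=9, arr[mid]=43 -> 43 < 45, search right half
lo=10, hi=18, mid=14, arr[mid]=64 -> 64 > 45, search left half
lo=10, hi=13, mid=11, arr[mid]=55 -> 55 > 45, search left half
lo=10, hi=10, mid=10, arr[mid]=49 -> 49 > 45, search left half
lo=10 > hi=9, target 45 not found

Binary search determines that 45 is not in the array after 4 comparisons. The search space was exhausted without finding the target.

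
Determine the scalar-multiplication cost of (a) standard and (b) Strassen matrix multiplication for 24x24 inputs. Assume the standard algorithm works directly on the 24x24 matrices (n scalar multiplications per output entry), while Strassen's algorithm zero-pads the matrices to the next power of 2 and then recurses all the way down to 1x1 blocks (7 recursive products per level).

Matrix multiplication for 24x24 matrices:

Strassen's algorithm requires power-of-2 dimensions. Pad 24x24 to 32x32 (next power of 2).

Standard algorithm: 24^3 = 13824 multiplications
Strassen's algorithm: 7^(log2(32)) = 7^5 = 16807 multiplications
Difference: 13824 - 16807 = -2983 (Strassen uses MORE here due to padding overhead — for small or just-over-power-of-2 n, padding can outweigh the per-level savings)

Standard: 13824 multiplications (24^3). Strassen: 16807 multiplications (7^5, after padding to 32x32). Strassen reduces 8 recursive multiplications to 7 at each level.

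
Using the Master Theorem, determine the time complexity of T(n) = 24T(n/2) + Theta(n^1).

Master Theorem for T(n) = 24T(n/2) + O(n^1):

a = 24, b = 2, c = 1
log_b(a) = log_2(24) = 4.5850

Case 1: c = 1 < log_2(24) = 4.5850
T(n) = O(n^(log_2 24))

For T(n) = 24T(n/2) + O(n^1): log_2(24) = 4.5850. This is Case 1 of the Master Theorem (c < log_b(a), work dominated by leaves), giving O(n^(log_2 24)).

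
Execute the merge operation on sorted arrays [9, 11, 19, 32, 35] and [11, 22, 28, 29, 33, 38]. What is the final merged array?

Merging process:

Compare 9 vs 11: take 9 from left. Merged: [9]
Compare 11 vs 11: take 11 from left. Merged: [9, 11]
Compare 19 vs 11: take 11 from right. Merged: [9, 11, 11]
Compare 19 vs 22: take 19 from left. Merged: [9, 11, 11, 19]
Compare 32 vs 22: take 22 from right. Merged: [9, 11, 11, 19, 22]
Compare 32 vs 28: take 28 from right. Merged: [9, 11, 11, 19, 22, 28]
Compare 32 vs 29: take 29 from right. Merged: [9, 11, 11, 19, 22, 28, 29]
Compare 32 vs 33: take 32 from left. Merged: [9, 11, 11, 19, 22, 28, 29, 32]
Compare 35 vs 33: take 33 from right. Merged: [9, 11, 11, 19, 22, 28, 29, 32, 33]
Compare 35 vs 38: take 35 from left. Merged: [9, 11, 11, 19, 22, 28, 29, 32, 33, 35]
Append remaining from right: [38]. Merged: [9, 11, 11, 19, 22, 28, 29, 32, 33, 35, 38]

Final merged array: [9, 11, 11, 19, 22, 28, 29, 32, 33, 35, 38]
Total comparisons: 10

The merged array is [9, 11, 11, 19, 22, 28, 29, 32, 33, 35, 38], requiring 10 comparisons. The merge step runs in O(n) time where n is the total number of elements.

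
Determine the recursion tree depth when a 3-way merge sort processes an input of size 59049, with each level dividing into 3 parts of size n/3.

For divide and conquer with division factor 3:

Problem sizes at each level:
Level 0: 59049
Level 1: 19683
Level 2: 6561
Level 3: 2187
Level 4: 729
Level 5: 243
Level 6: 81
Level 7: 27
Level 8: 9
Level 9: 3
Level 10: 1

The root is level 0 and the size-1 base case is level 10 (the tree spans levels 0 through 10, i.e. 11 levels counting the root), so the depth is the number of divisions: log_3(59049) = 10

The recursion tree depth is log_3(59049) = 10. At each level, the problem size is divided by 3, so it takes 10 divisions to reduce to a base case of size 1. The algorithm makes 3 recursive calls at each level.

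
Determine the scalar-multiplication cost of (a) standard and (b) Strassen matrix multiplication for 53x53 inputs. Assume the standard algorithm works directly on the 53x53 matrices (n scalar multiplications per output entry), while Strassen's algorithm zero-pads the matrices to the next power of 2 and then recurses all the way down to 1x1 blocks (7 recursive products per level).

Matrix multiplication for 53x53 matrices:

Strassen's algorithm requires power-of-2 dimensions. Pad 53x53 to 64x64 (next power of 2).

Standard algorithm: 53^3 = 148877 multiplications
Strassen's algorithm: 7^(log2(64)) = 7^6 = 117649 multiplications
Savings: 148877 - 117649 = 31228 multiplications

Standard: 148877 multiplications (53^3). Strassen: 117649 multiplications (7^6, after padding to 64x64). Strassen reduces 8 recursive multiplications to 7 at each level.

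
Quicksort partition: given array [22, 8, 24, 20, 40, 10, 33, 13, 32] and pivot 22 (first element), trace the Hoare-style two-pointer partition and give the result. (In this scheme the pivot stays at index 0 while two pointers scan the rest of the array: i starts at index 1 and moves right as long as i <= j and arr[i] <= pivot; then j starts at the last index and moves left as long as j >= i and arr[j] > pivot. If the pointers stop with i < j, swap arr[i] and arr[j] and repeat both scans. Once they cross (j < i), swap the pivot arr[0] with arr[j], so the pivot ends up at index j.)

Hoare-style two-pointer partition with pivot = 22:

Initial array: [22, 8, 24, 20, 40, 10, 33, 13, 32]

Pointers start at i = 1, j = 8.
i stops at index 2 (arr[2]=24 > 22), j stops at index 7 (arr[7]=13 <= 22): swap arr[2] and arr[7], array becomes [22, 8, 13, 20, 40, 10, 33, 24, 32]
i stops at index 4 (arr[4]=40 > 22), j stops at index 5 (arr[5]=10 <= 22): swap arr[4] and arr[5], array becomes [22, 8, 13, 20, 10, 40, 33, 24, 32]
i ends at 5, j ends at 4: the pointers have crossed (j < i), so scanning stops.

Swap pivot arr[0] with arr[4] to place pivot at position 4: [10, 8, 13, 20, 22, 40, 33, 24, 32]
Pivot position: 4

After partitioning with pivot 22, the array becomes [10, 8, 13, 20, 22, 40, 33, 24, 32]. The pivot is placed at index 4. All elements to the left of the pivot are <= 22, and all elements to the right are > 22.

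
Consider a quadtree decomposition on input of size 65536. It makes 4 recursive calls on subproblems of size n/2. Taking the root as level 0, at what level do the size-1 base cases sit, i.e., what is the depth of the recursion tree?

For divide and conquer with division factor 2:

Problem sizes at each level:
Level 0: 65536
Level 1: 32768
Level 2: 16384
Level 3: 8192
Level 4: 4096
Level 5: 2048
Level 6: 1024
Level 7: 512
Level 8: 256
Level 9: 128
Level 10: 64
Level 11: 32
Level 12: 16
Level 13: 8
Level 14: 4
Level 15: 2
Level 16: 1

The root is level 0 and the size-1 base case is level 16 (the tree spans levels 0 through 16, i.e. 17 levels counting the root), so the depth is the number of divisions: log_2(65536) = 16

The recursion tree depth is log_2(65536) = 16. At each level, the problem size is divided by 2, so it takes 16 divisions to reduce to a base case of size 1. The algorithm makes 4 recursive calls at each level.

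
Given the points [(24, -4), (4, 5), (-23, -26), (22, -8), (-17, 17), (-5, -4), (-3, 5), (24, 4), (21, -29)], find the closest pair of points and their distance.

Computing all pairwise distances among 9 points:

d((24, -4), (4, 5)) = 21.9317
d((24, -4), (-23, -26)) = 51.8941
d((24, -4), (22, -8)) = 4.4721 <-- minimum
d((24, -4), (-17, 17)) = 46.0652
d((24, -4), (-5, -4)) = 29.0
d((24, -4), (-3, 5)) = 28.4605
d((24, -4), (24, 4)) = 8.0
d((24, -4), (21, -29)) = 25.1794
d((4, 5), (-23, -26)) = 41.1096
d((4, 5), (22, -8)) = 22.2036
d((4, 5), (-17, 17)) = 24.1868
d((4, 5), (-5, -4)) = 12.7279
d((4, 5), (-3, 5)) = 7.0
d((4, 5), (24, 4)) = 20.025
d((4, 5), (21, -29)) = 38.0132
d((-23, -26), (22, -8)) = 48.4665
d((-23, -26), (-17, 17)) = 43.4166
d((-23, -26), (-5, -4)) = 28.4253
d((-23, -26), (-3, 5)) = 36.8917
d((-23, -26), (24, 4)) = 55.7584
d((-23, -26), (21, -29)) = 44.1022
d((22, -8), (-17, 17)) = 46.3249
d((22, -8), (-5, -4)) = 27.2947
d((22, -8), (-3, 5)) = 28.178
d((22, -8), (24, 4)) = 12.1655
d((22, -8), (21, -29)) = 21.0238
d((-17, 17), (-5, -4)) = 24.1868
d((-17, 17), (-3, 5)) = 18.4391
d((-17, 17), (24, 4)) = 43.0116
d((-17, 17), (21, -29)) = 59.6657
d((-5, -4), (-3, 5)) = 9.2195
d((-5, -4), (24, 4)) = 30.0832
d((-5, -4), (21, -29)) = 36.0694
d((-3, 5), (24, 4)) = 27.0185
d((-3, 5), (21, -29)) = 41.6173
d((24, 4), (21, -29)) = 33.1361

Closest pair: (24, -4) and (22, -8) with distance 4.4721

The closest pair is (24, -4) and (22, -8) with Euclidean distance 4.4721. For 9 points, brute-force pairwise comparison is shown above. For large n, the divide-and-conquer algorithm (sort by x, recurse on halves, check the dividing strip) achieves O(n log n).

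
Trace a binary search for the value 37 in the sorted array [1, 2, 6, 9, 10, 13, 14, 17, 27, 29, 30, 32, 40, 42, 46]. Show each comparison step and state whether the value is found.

Binary search for 37 in [1, 2, 6, 9, 10, 13, 14, 17, 27, 29, 30, 32, 40, 42, 46]:

lo=0, hi=14, mid=7, arr[mid]=17 -> 17 < 37, search right half
lo=8, hi=14, mid=11, arr[mid]=32 -> 32 < 37, search right half
lo=12, hi=14, mid=13, arr[mid]=42 -> 42 > 37, search left half
lo=12, hi=12, mid=12, arr[mid]=40 -> 40 > 37, search left half
lo=12 > hi=11, target 37 not found

Binary search determines that 37 is not in the array after 4 comparisons. The search space was exhausted without finding the target.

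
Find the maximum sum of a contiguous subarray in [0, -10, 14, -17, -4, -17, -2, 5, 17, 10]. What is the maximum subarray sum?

Using Kadane's algorithm on [0, -10, 14, -17, -4, -17, -2, 5, 17, 10]:

Scanning through the array:
Position 1 (value -10): max_ending_here = -10, max_so_far = 0
Position 2 (value 14): max_ending_here = 14, max_so_far = 14
Position 3 (value -17): max_ending_here = -3, max_so_far = 14
Position 4 (value -4): max_ending_here = -4, max_so_far = 14
Position 5 (value -17): max_ending_here = -17, max_so_far = 14
Position 6 (value -2): max_ending_here = -2, max_so_far = 14
Position 7 (value 5): max_ending_here = 5, max_so_far = 14
Position 8 (value 17): max_ending_here = 22, max_so_far = 22
Position 9 (value 10): max_ending_here = 32, max_so_far = 32

Maximum subarray: [5, 17, 10]
Maximum sum: 32

The maximum subarray is [5, 17, 10] with sum 32. This subarray runs from index 7 to index 9.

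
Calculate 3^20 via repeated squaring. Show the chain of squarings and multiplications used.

Computing 3^20 by squaring (build up from 3^1; each line after the first costs one multiplication):

3^1 = 3
3^2 = (3^1)^2 = 3^2 = 9
3^4 = (3^2)^2 = 9^2 = 81
3^5 = 3 * 3^4 = 3 * 81 = 243
3^10 = (3^5)^2 = 243^2 = 59049
3^20 = (3^10)^2 = 59049^2 = 3486784401

Result: 3486784401
Multiplications needed: 5 (5 lines after 3^1)

3^20 = 3486784401. Using exponentiation by squaring, this requires 5 multiplications. The key idea: if the exponent is even, square the half-power; if odd, multiply by the base once.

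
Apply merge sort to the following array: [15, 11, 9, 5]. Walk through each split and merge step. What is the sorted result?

Merge sort trace:

Split: [15, 11, 9, 5] -> [15, 11] and [9, 5]
  Split: [15, 11] -> [15] and [11]
  Merge: [15] + [11] -> [11, 15]
  Split: [9, 5] -> [9] and [5]
  Merge: [9] + [5] -> [5, 9]
Merge: [11, 15] + [5, 9] -> [5, 9, 11, 15]

Final sorted array: [5, 9, 11, 15]

The merge sort proceeds by recursively splitting the array and merging sorted halves.
After all merges, the sorted array is [5, 9, 11, 15].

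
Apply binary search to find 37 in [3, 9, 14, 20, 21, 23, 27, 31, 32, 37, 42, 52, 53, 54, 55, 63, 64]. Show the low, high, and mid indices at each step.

Binary search for 37 in [3, 9, 14, 20, 21, 23, 27, 31, 32, 37, 42, 52, 53, 54, 55, 63, 64]:

lo=0, hi=16, mid=8, arr[mid]=32 -> 32 < 37, search right half
lo=9, hi=16, mid=12, arr[mid]=53 -> 53 > 37, search left half
lo=9, hi=11, mid=10, arr[mid]=42 -> 42 > 37, search left half
lo=9, hi=9, mid=9, arr[mid]=37 -> Found target at index 9!

Binary search finds 37 at index 9 after 4 comparisons. The search repeatedly halves the search space by comparing with the middle element.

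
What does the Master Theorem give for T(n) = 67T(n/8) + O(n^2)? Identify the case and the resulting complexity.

Master Theorem for T(n) = 67T(n/8) + O(n^2):

a = 67, b = 8, c = 2
log_b(a) = log_8(67) = 2.0220

Case 1: c = 2 < log_8(67) = 2.0220
T(n) = O(n^(log_8 67))

For T(n) = 67T(n/8) + O(n^2): log_8(67) = 2.0220. This is Case 1 of the Master Theorem (c < log_b(a), work dominated by leaves), giving O(n^(log_8 67)).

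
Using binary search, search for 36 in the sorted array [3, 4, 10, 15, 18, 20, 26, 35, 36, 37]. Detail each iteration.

Binary search for 36 in [3, 4, 10, 15, 18, 20, 26, 35, 36, 37]:

lo=0, hi=9, mid=4, arr[mid]=18 -> 18 < 36, search right half
lo=5, hi=9, mid=7, arr[mid]=35 -> 35 < 36, search right half
lo=8, hi=9, mid=8, arr[mid]=36 -> Found target at index 8!

Binary search finds 36 at index 8 after 3 comparisons. The search repeatedly halves the search space by comparing with the middle element.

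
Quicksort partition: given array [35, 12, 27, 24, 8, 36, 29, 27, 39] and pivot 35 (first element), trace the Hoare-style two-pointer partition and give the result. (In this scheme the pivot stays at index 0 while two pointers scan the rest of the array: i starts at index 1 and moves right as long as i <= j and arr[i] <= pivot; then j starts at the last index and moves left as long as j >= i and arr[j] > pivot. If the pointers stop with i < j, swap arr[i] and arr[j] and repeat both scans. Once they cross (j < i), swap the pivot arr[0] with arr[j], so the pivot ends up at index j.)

Hoare-style two-pointer partition with pivot = 35:

Initial array: [35, 12, 27, 24, 8, 36, 29, 27, 39]

Pointers start at i = 1, j = 8.
i stops at index 5 (arr[5]=36 > 35), j stops at index 7 (arr[7]=27 <= 35): swap arr[5] and arr[7], array becomes [35, 12, 27, 24, 8, 27, 29, 36, 39]
i ends at 7, j ends at 6: the pointers have crossed (j < i), so scanning stops.

Swap pivot arr[0] with arr[6] to place pivot at position 6: [29, 12, 27, 24, 8, 27, 35, 36, 39]
Pivot position: 6

After partitioning with pivot 35, the array becomes [29, 12, 27, 24, 8, 27, 35, 36, 39]. The pivot is placed at index 6. All elements to the left of the pivot are <= 35, and all elements to the right are > 35.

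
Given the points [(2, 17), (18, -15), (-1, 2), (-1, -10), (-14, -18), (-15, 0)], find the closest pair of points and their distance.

Computing all pairwise distances among 6 points:

d((2, 17), (18, -15)) = 35.7771
d((2, 17), (-1, 2)) = 15.2971
d((2, 17), (-1, -10)) = 27.1662
d((2, 17), (-14, -18)) = 38.4838
d((2, 17), (-15, 0)) = 24.0416
d((18, -15), (-1, 2)) = 25.4951
d((18, -15), (-1, -10)) = 19.6469
d((18, -15), (-14, -18)) = 32.1403
d((18, -15), (-15, 0)) = 36.2491
d((-1, 2), (-1, -10)) = 12.0 <-- minimum
d((-1, 2), (-14, -18)) = 23.8537
d((-1, 2), (-15, 0)) = 14.1421
d((-1, -10), (-14, -18)) = 15.2643
d((-1, -10), (-15, 0)) = 17.2047
d((-14, -18), (-15, 0)) = 18.0278

Closest pair: (-1, 2) and (-1, -10) with distance 12.0

The closest pair is (-1, 2) and (-1, -10) with Euclidean distance 12.0. For 6 points, brute-force pairwise comparison is shown above. For large n, the divide-and-conquer algorithm (sort by x, recurse on halves, check the dividing strip) achieves O(n log n).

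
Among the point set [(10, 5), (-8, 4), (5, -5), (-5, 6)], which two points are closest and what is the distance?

Computing all pairwise distances among 4 points:

d((10, 5), (-8, 4)) = 18.0278
d((10, 5), (5, -5)) = 11.1803
d((10, 5), (-5, 6)) = 15.0333
d((-8, 4), (5, -5)) = 15.8114
d((-8, 4), (-5, 6)) = 3.6056 <-- minimum
d((5, -5), (-5, 6)) = 14.8661

Closest pair: (-8, 4) and (-5, 6) with distance 3.6056

The closest pair is (-8, 4) and (-5, 6) with Euclidean distance 3.6056. For 4 points, brute-force pairwise comparison is shown above. For large n, the divide-and-conquer algorithm (sort by x, recurse on halves, check the dividing strip) achieves O(n log n).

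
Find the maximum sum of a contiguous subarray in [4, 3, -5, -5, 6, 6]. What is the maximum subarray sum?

Using Kadane's algorithm on [4, 3, -5, -5, 6, 6]:

Scanning through the array:
Position 1 (value 3): max_ending_here = 7, max_so_far = 7
Position 2 (value -5): max_ending_here = 2, max_so_far = 7
Position 3 (value -5): max_ending_here = -3, max_so_far = 7
Position 4 (value 6): max_ending_here = 6, max_so_far = 7
Position 5 (value 6): max_ending_here = 12, max_so_far = 12

Maximum subarray: [6, 6]
Maximum sum: 12

The maximum subarray is [6, 6] with sum 12. This subarray runs from index 4 to index 5.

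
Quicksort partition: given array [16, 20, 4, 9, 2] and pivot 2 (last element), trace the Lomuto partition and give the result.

Lomuto partition with pivot = 2:

Initial array: [16, 20, 4, 9, 2]

arr[0]=16 > 2: no swap
arr[1]=20 > 2: no swap
arr[2]=4 > 2: no swap
arr[3]=9 > 2: no swap

Place pivot at position 0: [2, 20, 4, 9, 16]
Pivot position: 0

After partitioning with pivot 2, the array becomes [2, 20, 4, 9, 16]. The pivot is placed at index 0. All elements to the left of the pivot are <= 2, and all elements to the right are > 2.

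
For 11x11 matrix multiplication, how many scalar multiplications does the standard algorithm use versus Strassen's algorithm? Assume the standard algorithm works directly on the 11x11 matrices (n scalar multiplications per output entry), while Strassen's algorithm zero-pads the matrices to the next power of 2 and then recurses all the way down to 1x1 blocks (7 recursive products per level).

Matrix multiplication for 11x11 matrices:

Strassen's algorithm requires power-of-2 dimensions. Pad 11x11 to 16x16 (next power of 2).

Standard algorithm: 11^3 = 1331 multiplications
Strassen's algorithm: 7^(log2(16)) = 7^4 = 2401 multiplications
Difference: 1331 - 2401 = -1070 (Strassen uses MORE here due to padding overhead — for small or just-over-power-of-2 n, padding can outweigh the per-level savings)

Standard: 1331 multiplications (11^3). Strassen: 2401 multiplications (7^4, after padding to 16x16). Strassen reduces 8 recursive multiplications to 7 at each level.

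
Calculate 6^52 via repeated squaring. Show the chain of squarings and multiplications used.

Computing 6^52 by squaring (build up from 6^1; each line after the first costs one multiplication):

6^1 = 6
6^2 = (6^1)^2 = 6^2 = 36
6^3 = 6 * 6^2 = 6 * 36 = 216
6^6 = (6^3)^2 = 216^2 = 46656
6^12 = (6^6)^2 = 46656^2 = 2176782336
6^13 = 6 * 6^12 = 6 * 2176782336 = 13060694016
6^26 = (6^13)^2 = 13060694016^2 = 170581728179578208256
6^52 = (6^26)^2 = 170581728179578208256^2 = 29098125988731506183153025616435306561536

Result: 29098125988731506183153025616435306561536
Multiplications needed: 7 (7 lines after 6^1)

6^52 = 29098125988731506183153025616435306561536. Using exponentiation by squaring, this requires 7 multiplications. The key idea: if the exponent is even, square the half-power; if odd, multiply by the base once.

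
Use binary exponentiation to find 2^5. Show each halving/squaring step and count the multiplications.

Computing 2^5 by squaring (build up from 2^1; each line after the first costs one multiplication):

2^1 = 2
2^2 = (2^1)^2 = 2^2 = 4
2^4 = (2^2)^2 = 4^2 = 16
2^5 = 2 * 2^4 = 2 * 16 = 32

Result: 32
Multiplications needed: 3 (3 lines after 2^1)

2^5 = 32. Using exponentiation by squaring, this requires 3 multiplications. The key idea: if the exponent is even, square the half-power; if odd, multiply by the base once.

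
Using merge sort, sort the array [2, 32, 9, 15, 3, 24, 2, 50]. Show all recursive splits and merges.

Merge sort trace:

Split: [2, 32, 9, 15, 3, 24, 2, 50] -> [2, 32, 9, 15] and [3, 24, 2, 50]
  Split: [2, 32, 9, 15] -> [2, 32] and [9, 15]
    Split: [2, 32] -> [2] and [32]
    Merge: [2] + [32] -> [2, 32]
    Split: [9, 15] -> [9] and [15]
    Merge: [9] + [15] -> [9, 15]
  Merge: [2, 32] + [9, 15] -> [2, 9, 15, 32]
  Split: [3, 24, 2, 50] -> [3, 24] and [2, 50]
    Split: [3, 24] -> [3] and [24]
    Merge: [3] + [24] -> [3, 24]
    Split: [2, 50] -> [2] and [50]
    Merge: [2] + [50] -> [2, 50]
  Merge: [3, 24] + [2, 50] -> [2, 3, 24, 50]
Merge: [2, 9, 15, 32] + [2, 3, 24, 50] -> [2, 2, 3, 9, 15, 24, 32, 50]

Final sorted array: [2, 2, 3, 9, 15, 24, 32, 50]

The merge sort proceeds by recursively splitting the array and merging sorted halves.
After all merges, the sorted array is [2, 2, 3, 9, 15, 24, 32, 50].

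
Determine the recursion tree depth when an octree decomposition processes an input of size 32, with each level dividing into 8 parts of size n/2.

For divide and conquer with division factor 2:

Problem sizes at each level:
Level 0: 32
Level 1: 16
Level 2: 8
Level 3: 4
Level 4: 2
Level 5: 1

The root is level 0 and the size-1 base case is level 5 (the tree spans levels 0 through 5, i.e. 6 levels counting the root), so the depth is the number of divisions: log_2(32) = 5

The recursion tree depth is log_2(32) = 5. At each level, the problem size is divided by 2, so it takes 5 divisions to reduce to a base case of size 1. The algorithm makes 8 recursive calls at each level.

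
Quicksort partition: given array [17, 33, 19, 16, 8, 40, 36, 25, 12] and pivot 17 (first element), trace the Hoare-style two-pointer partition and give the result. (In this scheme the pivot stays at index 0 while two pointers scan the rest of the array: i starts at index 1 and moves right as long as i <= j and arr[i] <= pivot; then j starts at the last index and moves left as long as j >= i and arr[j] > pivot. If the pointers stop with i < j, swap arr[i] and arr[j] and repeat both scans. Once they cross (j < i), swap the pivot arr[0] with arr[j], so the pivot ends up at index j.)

Hoare-style two-pointer partition with pivot = 17:

Initial array: [17, 33, 19, 16, 8, 40, 36, 25, 12]

Pointers start at i = 1, j = 8.
i stops at index 1 (arr[1]=33 > 17), j stops at index 8 (arr[8]=12 <= 17): swap arr[1] and arr[8], array becomes [17, 12, 19, 16, 8, 40, 36, 25, 33]
i stops at index 2 (arr[2]=19 > 17), j stops at index 4 (arr[4]=8 <= 17): swap arr[2] and arr[4], array becomes [17, 12, 8, 16, 19, 40, 36, 25, 33]
i ends at 4, j ends at 3: the pointers have crossed (j < i), so scanning stops.

Swap pivot arr[0] with arr[3] to place pivot at position 3: [16, 12, 8, 17, 19, 40, 36, 25, 33]
Pivot position: 3

After partitioning with pivot 17, the array becomes [16, 12, 8, 17, 19, 40, 36, 25, 33]. The pivot is placed at index 3. All elements to the left of the pivot are <= 17, and all elements to the right are > 17.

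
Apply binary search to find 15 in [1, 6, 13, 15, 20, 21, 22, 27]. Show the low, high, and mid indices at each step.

Binary search for 15 in [1, 6, 13, 15, 20, 21, 22, 27]:

lo=0, hi=7, mid=3, arr[mid]=15 -> Found target at index 3!

Binary search finds 15 at index 3 after 1 comparisons. The search repeatedly halves the search space by comparing with the middle element.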